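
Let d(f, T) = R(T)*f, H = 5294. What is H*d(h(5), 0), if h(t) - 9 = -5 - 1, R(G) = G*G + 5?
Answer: 79410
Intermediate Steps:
R(G) = 5 + G² (R(G) = G² + 5 = 5 + G²)
h(t) = 3 (h(t) = 9 + (-5 - 1) = 9 - 6 = 3)
d(f, T) = f*(5 + T²) (d(f, T) = (5 + T²)*f = f*(5 + T²))
H*d(h(5), 0) = 5294*(3*(5 + 0²)) = 5294*(3*(5 + 0)) = 5294*(3*5) = 5294*15 = 79410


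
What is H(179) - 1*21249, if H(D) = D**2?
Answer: 10792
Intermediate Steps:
H(179) - 1*21249 = 179**2 - 1*21249 = 32041 - 21249 = 10792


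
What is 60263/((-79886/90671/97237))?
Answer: -531313321115101/79886 ≈ -6.6509e+9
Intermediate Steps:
60263/((-79886/90671/97237)) = 60263/((-79886*1/90671*(1/97237))) = 60263/((-79886/90671*1/97237)) = 60263/(-79886/8816576027) = 60263*(-8816576027/79886) = -531313321115101/79886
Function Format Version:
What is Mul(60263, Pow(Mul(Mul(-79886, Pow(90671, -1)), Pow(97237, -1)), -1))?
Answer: Rational(-531313321115101, 79886) ≈ -6.6509e+9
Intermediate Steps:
Mul(60263, Pow(Mul(Mul(-79886, Pow(90671, -1)), Pow(97237, -1)), -1)) = Mul(60263, Pow(Mul(Mul(-79886, Rational(1, 90671)), Rational(1, 97237)), -1)) = Mul(60263, Pow(Mul(Rational(-79886, 90671), Rational(1, 97237)), -1)) = Mul(60263, Pow(Rational(-79886, 8816576027), -1)) = Mul(60263, Rational(-8816576027, 79886)) = Rational(-531313321115101, 79886)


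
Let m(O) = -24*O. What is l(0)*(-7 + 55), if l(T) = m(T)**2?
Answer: 0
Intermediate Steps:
m(O) = -24*O
l(T) = 576*T**2 (l(T) = (-24*T)**2 = 576*T**2)
l(0)*(-7 + 55) = (576*0**2)*(-7 + 55) = (576*0)*48 = 0*48 = 0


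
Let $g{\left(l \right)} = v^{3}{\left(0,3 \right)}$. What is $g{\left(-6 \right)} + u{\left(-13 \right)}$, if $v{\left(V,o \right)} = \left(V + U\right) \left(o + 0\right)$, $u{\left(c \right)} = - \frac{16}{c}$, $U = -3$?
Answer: $- \frac{9461}{13} \approx -727.77$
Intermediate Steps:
$v{\left(V,o \right)} = o \left(-3 + V\right)$ ($v{\left(V,o \right)} = \left(V - 3\right) \left(o + 0\right) = \left(-3 + V\right) o = o \left(-3 + V\right)$)
$g{\left(l \right)} = -729$ ($g{\left(l \right)} = \left(3 \left(-3 + 0\right)\right)^{3} = \left(3 \left(-3\right)\right)^{3} = \left(-9\right)^{3} = -729$)
$g{\left(-6 \right)} + u{\left(-13 \right)} = -729 - \frac{16}{-13} = -729 - - \frac{16}{13} = -729 + \frac{16}{13} = - \frac{9461}{13}$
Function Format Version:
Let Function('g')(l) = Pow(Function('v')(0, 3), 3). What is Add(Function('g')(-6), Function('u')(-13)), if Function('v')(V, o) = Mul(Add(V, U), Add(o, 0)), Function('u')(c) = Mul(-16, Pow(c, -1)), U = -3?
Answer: Rational(-9461, 13) ≈ -727.77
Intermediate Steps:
Function('v')(V, o) = Mul(o, Add(-3, V)) (Function('v')(V, o) = Mul(Add(V, -3), Add(o, 0)) = Mul(Add(-3, V), o) = Mul(o, Add(-3, V)))
Function('g')(l) = -729 (Function('g')(l) = Pow(Mul(3, Add(-3, 0)), 3) = Pow(Mul(3, -3), 3) = Pow(-9, 3) = -729)
Add(Function('g')(-6), Function('u')(-13)) = Add(-729, Mul(-16, Pow(-13, -1))) = Add(-729, Mul(-16, Rational(-1, 13))) = Add(-729, Rational(16, 13)) = Rational(-9461, 13)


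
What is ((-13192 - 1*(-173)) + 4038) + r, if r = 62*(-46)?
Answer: -11833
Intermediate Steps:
r = -2852
((-13192 - 1*(-173)) + 4038) + r = ((-13192 - 1*(-173)) + 4038) - 2852 = ((-13192 + 173) + 4038) - 2852 = (-13019 + 4038) - 2852 = -8981 - 2852 = -11833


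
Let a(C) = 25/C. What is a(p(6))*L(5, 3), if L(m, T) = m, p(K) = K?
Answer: 125/6 ≈ 20.833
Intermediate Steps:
a(p(6))*L(5, 3) = (25/6)*5 = 125/6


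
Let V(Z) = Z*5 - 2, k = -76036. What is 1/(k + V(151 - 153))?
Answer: -1/76048 ≈ -1.3150e-5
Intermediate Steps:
V(Z) = -2 + 5*Z (V(Z) = 5*Z - 2 = -2 + 5*Z)
1/(k + V(151 - 153)) = 1/(-76036 + (-2 + 5*(151 - 153))) = 1/(-76036 + (-2 + 5*(-2))) = 1/(-76036 + (-2 - 10)) = 1/(-76036 - 12) = 1/(-76048) = -1/76048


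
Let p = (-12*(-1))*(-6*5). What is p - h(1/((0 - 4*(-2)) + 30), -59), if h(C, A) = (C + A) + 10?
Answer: -11819/38 ≈ -311.03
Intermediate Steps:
h(C, A) = 10 + A + C (h(C, A) = (A + C) + 10 = 10 + A + C)
p = -360 (p = 12*(-30) = -360)
p - h(1/((0 - 4*(-2)) + 30), -59) = -360 - (10 - 59 + 1/((0 - 4*(-2)) + 30)) = -360 - (10 - 59 + 1/((0 + 8) + 30)) = -360 - (10 - 59 + 1/(8 + 30)) = -360 - (10 - 59 + 1/38) = -360 - 1*(-1861/38) = -360 + 1861/38 = -11819/38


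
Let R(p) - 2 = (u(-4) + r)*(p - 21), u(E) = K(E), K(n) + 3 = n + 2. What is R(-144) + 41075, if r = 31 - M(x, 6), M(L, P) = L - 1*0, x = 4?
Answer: 37447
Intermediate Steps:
M(L, P) = L (M(L, P) = L + 0 = L)
K(n) = -1 + n (K(n) = -3 + (n + 2) = -3 + (2 + n) = -1 + n)
u(E) = -1 + E
r = 27 (r = 31 - 1*4 = 31 - 4 = 27)
R(p) = -460 + 22*p (R(p) = 2 + ((-1 - 4) + 27)*(p - 21) = 2 + (-5 + 27)*(-21 + p) = 2 + 22*(-21 + p) = 2 + (-462 + 22*p) = -460 + 22*p)
R(-144) + 41075 = (-460 + 22*(-144)) + 41075 = (-460 - 3168) + 41075 = -3628 + 41075 = 37447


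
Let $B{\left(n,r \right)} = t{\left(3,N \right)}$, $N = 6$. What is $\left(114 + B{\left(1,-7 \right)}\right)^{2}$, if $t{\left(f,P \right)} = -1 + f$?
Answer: $13456$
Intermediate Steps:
$B{\left(n,r \right)} = 2$ ($B{\left(n,r \right)} = -1 + 3 = 2$)
$\left(114 + B{\left(1,-7 \right)}\right)^{2} = \left(114 + 2\right)^{2} = 116^{2} = 13456$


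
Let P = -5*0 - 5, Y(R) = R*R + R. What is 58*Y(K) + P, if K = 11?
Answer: 7651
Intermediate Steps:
Y(R) = R + R**2 (Y(R) = R**2 + R = R + R**2)
P = -5 (P = 0 - 5 = -5)
58*Y(K) + P = 58*(11*(1 + 11)) - 5 = 58*(11*12) - 5 = 58*132 - 5 = 7656 - 5 = 7651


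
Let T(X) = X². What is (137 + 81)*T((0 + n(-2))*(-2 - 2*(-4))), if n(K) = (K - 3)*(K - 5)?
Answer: 9613800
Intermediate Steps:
n(K) = (-5 + K)*(-3 + K) (n(K) = (-3 + K)*(-5 + K) = (-5 + K)*(-3 + K))
(137 + 81)*T((0 + n(-2))*(-2 - 2*(-4))) = (137 + 81)*((0 + (15 + (-2)² - 8*(-2)))*(-2 - 2*(-4)))² = 218*((0 + (15 + 4 + 16))*(-2 + 8))² = 218*((0 + 35)*6)² = 218*(35*6)² = 218*210² = 218*44100 = 9613800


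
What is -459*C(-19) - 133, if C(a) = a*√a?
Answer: -133 + 8721*I*√19 ≈ -133.0 + 38014.0*I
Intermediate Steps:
C(a) = a^(3/2)
-459*C(-19) - 133 = -(-8721)*I*√19 - 133 = 8721*I*√19 - 133 = -133 + 8721*I*√19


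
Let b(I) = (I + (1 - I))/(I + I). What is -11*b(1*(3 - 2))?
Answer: -11/2 ≈ -5.5000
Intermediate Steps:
b(I) = 1/(2*I)
-11*b(1*(3 - 2)) = -11/(2*(1*(3 - 2))) = -11/(2*(1*1)) = -11/(2*1) = -11/2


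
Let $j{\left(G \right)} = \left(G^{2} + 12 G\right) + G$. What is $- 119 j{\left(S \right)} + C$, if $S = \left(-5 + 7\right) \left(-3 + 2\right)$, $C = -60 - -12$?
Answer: $2570$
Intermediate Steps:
$C = -48$ ($C = -60 + 12 = -48$)
$S = -2$ ($S = 2 \left(-1\right) = -2$)
$j{\left(G \right)} = G^{2} + 13 G$
$- 119 j{\left(S \right)} + C = - 119 \left(- 2 \left(13 - 2\right)\right) - 48 = - 119 \left(\left(-2\right) 11\right) - 48 = \left(-119\right) \left(-22\right) - 48 = 2618 - 48 = 2570$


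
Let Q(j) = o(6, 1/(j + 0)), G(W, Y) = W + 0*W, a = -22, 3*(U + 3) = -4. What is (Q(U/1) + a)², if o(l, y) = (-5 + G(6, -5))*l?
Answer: 256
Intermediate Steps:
U = -13/3 (U = -3 + (⅓)*(-4) = -3 - 4/3 = -13/3 ≈ -4.3333)
G(W, Y) = W (G(W, Y) = W + 0 = W)
o(l, y) = l (o(l, y) = (-5 + 6)*l = 1*l = l)
Q(j) = 6
(Q(U/1) + a)² = (6 - 22)² = (-16)² = 256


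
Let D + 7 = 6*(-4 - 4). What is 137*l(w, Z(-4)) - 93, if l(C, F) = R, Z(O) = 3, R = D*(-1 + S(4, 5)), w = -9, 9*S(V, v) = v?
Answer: 29303/9 ≈ 3255.9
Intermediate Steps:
S(V, v) = v/9
D = -55 (D = -7 + 6*(-4 - 4) = -7 + 6*(-8) = -7 - 48 = -55)
R = 220/9 (R = -55*(-1 + (⅑)*5) = -55*(-1 + 5/9) = -55*(-4/9) = 220/9 ≈ 24.444)
l(C, F) = 220/9
137*l(w, Z(-4)) - 93 = 137*(220/9) - 93 = 30140/9 - 93 = 29303/9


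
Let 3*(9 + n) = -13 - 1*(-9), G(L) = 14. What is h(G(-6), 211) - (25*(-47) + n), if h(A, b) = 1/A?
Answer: 49787/42 ≈ 1185.4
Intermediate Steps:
n = -31/3 (n = -9 + (-13 - 1*(-9))/3 = -9 + (-13 + 9)/3 = -9 + (1/3)*(-4) = -9 - 4/3 = -31/3 ≈ -10.333)
h(G(-6), 211) - (25*(-47) + n) = 1/14 - (25*(-47) - 31/3) = 1/14 - (-1175 - 31/3) = 1/14 - 1*(-3556/3) = 1/14 + 3556/3 = 49787/42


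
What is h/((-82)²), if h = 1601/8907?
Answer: 1601/59890668 ≈ 2.6732e-5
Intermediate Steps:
h = 1601/8907 (h = 1601*(1/8907) = 1601/8907 ≈ 0.17975)
h/((-82)²) = 1601/(8907*((-82)²)) = (1601/8907)/6724 = (1601/8907)*(1/6724) = 1601/59890668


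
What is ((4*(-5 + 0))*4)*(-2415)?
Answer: 193200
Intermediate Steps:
((4*(-5 + 0))*4)*(-2415) = ((4*(-5))*4)*(-2415) = -20*4*(-2415) = -80*(-2415) = 193200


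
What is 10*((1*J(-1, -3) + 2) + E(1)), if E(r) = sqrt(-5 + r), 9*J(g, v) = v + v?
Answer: 40/3 + 20*I ≈ 13.333 + 20.0*I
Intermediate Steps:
J(g, v) = 2*v/9 (J(g, v) = (v + v)/9 = (2*v)/9 = 2*v/9)
10*((1*J(-1, -3) + 2) + E(1)) = 10*((1*((2/9)*(-3)) + 2) + sqrt(-5 + 1)) = 10*((1*(-2/3) + 2) + sqrt(-4)) = 10*((-2/3 + 2) + 2*I) = 10*(4/3 + 2*I) = 40/3 + 20*I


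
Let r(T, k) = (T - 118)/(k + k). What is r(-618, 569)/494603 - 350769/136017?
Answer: -32905552162513/12759714282273 ≈ -2.5789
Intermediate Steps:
r(T, k) = (-118 + T)/(2*k) (r(T, k) = (-118 + T)/((2*k)) = (-118 + T)*(1/(2*k)) = (-118 + T)/(2*k))
r(-618, 569)/494603 - 350769/136017 = ((½)*(-118 - 618)/569)/494603 - 350769/136017 = ((½)*(1/569)*(-736))*(1/494603) - 350769*1/136017 = -368/569*1/494603 - 116923/45339 = -368/281429107 - 116923/45339 = -32905552162513/12759714282273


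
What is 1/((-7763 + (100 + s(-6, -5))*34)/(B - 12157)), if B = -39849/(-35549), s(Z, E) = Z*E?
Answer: 432129344/118840307 ≈ 3.6362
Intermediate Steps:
s(Z, E) = E*Z
B = 39849/35549 (B = -39849*(-1/35549) = 39849/35549 ≈ 1.1210)
1/((-7763 + (100 + s(-6, -5))*34)/(B - 12157)) = 1/((-7763 + (100 - 5*(-6))*34)/(39849/35549 - 12157)) = 1/((-7763 + (100 + 30)*34)/(-432129344/35549)) = 1/((-7763 + 130*34)*(-35549/432129344)) = 1/((-7763 + 4420)*(-35549/432129344)) = 1/(-3343*(-35549/432129344)) = 1/(118840307/432129344) = 432129344/118840307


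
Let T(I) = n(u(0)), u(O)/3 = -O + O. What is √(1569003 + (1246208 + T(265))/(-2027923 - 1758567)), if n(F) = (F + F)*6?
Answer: √5623896505950582595/1893245 ≈ 1252.6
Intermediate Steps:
u(O) = 0 (u(O) = 3*(-O + O) = 3*0 = 0)
n(F) = 12*F (n(F) = (2*F)*6 = 12*F)
T(I) = 0 (T(I) = 12*0 = 0)
√(1569003 + (1246208 + T(265))/(-2027923 - 1758567)) = √(1569003 + (1246208 + 0)/(-2027923 - 1758567)) = √(1569003 + 1246208/(-3786490)) = √(1569003 + 1246208*(-1/3786490)) = √(1569003 - 623104/1893245) = √(2970506461631/1893245) = √5623896505950582595/1893245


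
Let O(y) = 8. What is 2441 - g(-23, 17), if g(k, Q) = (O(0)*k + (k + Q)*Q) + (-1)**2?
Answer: 2726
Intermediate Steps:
g(k, Q) = 1 + 8*k + Q*(Q + k) (g(k, Q) = (8*k + (k + Q)*Q) + (-1)**2 = (8*k + (Q + k)*Q) + 1 = (8*k + Q*(Q + k)) + 1 = 1 + 8*k + Q*(Q + k))
2441 - g(-23, 17) = 2441 - (1 + 17**2 + 8*(-23) + 17*(-23)) = 2441 - (1 + 289 - 184 - 391) = 2441 - 1*(-285) = 2441 + 285 = 2726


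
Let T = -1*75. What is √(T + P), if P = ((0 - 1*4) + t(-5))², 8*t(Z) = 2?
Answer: 5*I*√39/4 ≈ 7.8062*I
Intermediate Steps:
T = -75
t(Z) = ¼ (t(Z) = (⅛)*2 = ¼)
P = 225/16 (P = ((0 - 1*4) + ¼)² = ((0 - 4) + ¼)² = (-4 + ¼)² = (-15/4)² = 225/16 ≈ 14.063)
√(T + P) = √(-75 + 225/16) = √(-975/16) = 5*I*√39/4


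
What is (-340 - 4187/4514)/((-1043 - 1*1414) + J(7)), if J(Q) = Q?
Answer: 1538947/11059300 ≈ 0.13915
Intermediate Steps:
(-340 - 4187/4514)/((-1043 - 1*1414) + J(7)) = (-340 - 4187/4514)/((-1043 - 1*1414) + 7) = (-340 - 4187*1/4514)/((-1043 - 1414) + 7) = (-340 - 4187/4514)/(-2457 + 7) = -1538947/4514/(-2450) = -1538947/4514*(-1/2450) = 1538947/11059300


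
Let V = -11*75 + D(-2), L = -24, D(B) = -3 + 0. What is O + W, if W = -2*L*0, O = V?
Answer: -828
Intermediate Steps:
D(B) = -3
V = -828 (V = -11*75 - 3 = -825 - 3 = -828)
O = -828
W = 0 (W = -2*(-24)*0 = 48*0 = 0)
O + W = -828 + 0 = -828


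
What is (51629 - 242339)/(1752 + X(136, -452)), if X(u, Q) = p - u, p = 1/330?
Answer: -62934300/533281 ≈ -118.01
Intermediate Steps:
p = 1/330 ≈ 0.0030303
X(u, Q) = 1/330 - u
(51629 - 242339)/(1752 + X(136, -452)) = (51629 - 242339)/(1752 + (1/330 - 1*136)) = -190710/(1752 + (1/330 - 136)) = -190710/(1752 - 44879/330) = -190710/533281/330 = -190710*330/533281 = -62934300/533281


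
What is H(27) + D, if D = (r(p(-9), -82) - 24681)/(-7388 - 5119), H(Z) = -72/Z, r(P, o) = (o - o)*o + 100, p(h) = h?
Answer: -8771/12507 ≈ -0.70129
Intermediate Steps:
r(P, o) = 100 (r(P, o) = 0*o + 100 = 0 + 100 = 100)
D = 24581/12507 (D = (100 - 24681)/(-7388 - 5119) = -24581/(-12507) = -24581*(-1/12507) = 24581/12507 ≈ 1.9654)
H(27) + D = -72/27 + 24581/12507 = -72*1/27 + 24581/12507 = -8/3 + 24581/12507 = -8771/12507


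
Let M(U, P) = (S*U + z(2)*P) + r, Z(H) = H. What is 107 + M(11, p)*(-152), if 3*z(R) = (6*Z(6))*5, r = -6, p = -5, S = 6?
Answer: 36587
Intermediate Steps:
z(R) = 60 (z(R) = ((6*6)*5)/3 = (36*5)/3 = (⅓)*180 = 60)
M(U, P) = -6 + 6*U + 60*P (M(U, P) = (6*U + 60*P) - 6 = -6 + 6*U + 60*P)
107 + M(11, p)*(-152) = 107 + (-6 + 6*11 + 60*(-5))*(-152) = 107 + (-6 + 66 - 300)*(-152) = 107 - 240*(-152) = 107 + 36480 = 36587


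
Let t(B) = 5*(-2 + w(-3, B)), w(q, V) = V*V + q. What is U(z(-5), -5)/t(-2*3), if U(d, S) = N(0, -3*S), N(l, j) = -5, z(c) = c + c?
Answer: -1/31 ≈ -0.032258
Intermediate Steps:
w(q, V) = q + V² (w(q, V) = V² + q = q + V²)
z(c) = 2*c
U(d, S) = -5
t(B) = -25 + 5*B² (t(B) = 5*(-2 + (-3 + B²)) = 5*(-5 + B²) = -25 + 5*B²)
U(z(-5), -5)/t(-2*3) = -5/(-25 + 5*(-2*3)²) = -5/(-25 + 5*(-6)²) = -5/(-25 + 5*36) = -5/(-25 + 180) = -5/155 = -5*1/155 = -1/31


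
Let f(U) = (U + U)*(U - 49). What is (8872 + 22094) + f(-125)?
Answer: 74466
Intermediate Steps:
f(U) = 2*U*(-49 + U) (f(U) = (2*U)*(-49 + U) = 2*U*(-49 + U))
(8872 + 22094) + f(-125) = (8872 + 22094) + 2*(-125)*(-49 - 125) = 30966 + 2*(-125)*(-174) = 30966 + 43500 = 74466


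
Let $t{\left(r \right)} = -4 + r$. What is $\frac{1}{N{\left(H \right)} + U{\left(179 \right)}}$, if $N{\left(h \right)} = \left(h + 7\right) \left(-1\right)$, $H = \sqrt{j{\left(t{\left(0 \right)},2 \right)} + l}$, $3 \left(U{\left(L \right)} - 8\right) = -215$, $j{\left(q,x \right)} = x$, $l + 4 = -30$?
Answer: $- \frac{159}{11308} + \frac{9 i \sqrt{2}}{11308} \approx -0.014061 + 0.0011256 i$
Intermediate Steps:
$l = -34$ ($l = -4 - 30 = -34$)
$U{\left(L \right)} = - \frac{191}{3}$ ($U{\left(L \right)} = 8 + \frac{1}{3} \left(-215\right) = 8 - \frac{215}{3} = - \frac{191}{3}$)
$H = 4 i \sqrt{2}$ ($H = \sqrt{2 - 34} = \sqrt{-32} = 4 i \sqrt{2} \approx 5.6569 i$)
$N{\left(h \right)} = -7 - h$ ($N{\left(h \right)} = \left(7 + h\right) \left(-1\right) = -7 - h$)
$\frac{1}{N{\left(H \right)} + U{\left(179 \right)}} = \frac{1}{\left(-7 - 4 i \sqrt{2}\right) - \frac{191}{3}} = \frac{1}{- \frac{212}{3} - 4 i \sqrt{2}}$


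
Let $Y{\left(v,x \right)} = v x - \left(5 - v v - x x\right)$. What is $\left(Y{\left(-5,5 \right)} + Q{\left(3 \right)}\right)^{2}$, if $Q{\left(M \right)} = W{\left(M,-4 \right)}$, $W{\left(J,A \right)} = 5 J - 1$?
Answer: $1156$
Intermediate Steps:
$W{\left(J,A \right)} = -1 + 5 J$
$Q{\left(M \right)} = -1 + 5 M$
$Y{\left(v,x \right)} = -5 + v^{2} + x^{2} + v x$ ($Y{\left(v,x \right)} = v x - \left(5 - v^{2} - x^{2}\right) = v x + \left(-5 + v^{2} + x^{2}\right) = -5 + v^{2} + x^{2} + v x$)
$\left(Y{\left(-5,5 \right)} + Q{\left(3 \right)}\right)^{2} = \left(\left(-5 + \left(-5\right)^{2} + 5^{2} - 25\right) + \left(-1 + 5 \cdot 3\right)\right)^{2} = \left(\left(-5 + 25 + 25 - 25\right) + \left(-1 + 15\right)\right)^{2} = \left(20 + 14\right)^{2} = 34^{2} = 1156$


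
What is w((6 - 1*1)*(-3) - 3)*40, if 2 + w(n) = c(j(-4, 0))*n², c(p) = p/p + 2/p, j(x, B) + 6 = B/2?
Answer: 8560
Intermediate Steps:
j(x, B) = -6 + B/2
c(p) = 1 + 2/p
w(n) = -2 + 2*n²/3 (w(n) = -2 + ((2 + (-6 + (½)*0))/(-6 + (½)*0))*n² = -2 + ((2 + (-6 + 0))/(-6 + 0))*n² = -2 + ((2 - 6)/(-6))*n² = -2 + (-⅙*(-4))*n² = -2 + 2*n²/3)
w((6 - 1*1)*(-3) - 3)*40 = (-2 + 2*((6 - 1*1)*(-3) - 3)²/3)*40 = (-2 + 2*((6 - 1)*(-3) - 3)²/3)*40 = (-2 + 2*(5*(-3) - 3)²/3)*40 = (-2 + 2*(-15 - 3)²/3)*40 = (-2 + (⅔)*(-18)²)*40 = (-2 + (⅔)*324)*40 = (-2 + 216)*40 = 214*40 = 8560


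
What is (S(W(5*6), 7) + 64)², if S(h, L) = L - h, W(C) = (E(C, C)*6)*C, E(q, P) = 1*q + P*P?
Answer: 27998994241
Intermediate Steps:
E(q, P) = q + P²
W(C) = C*(6*C + 6*C²) (W(C) = ((C + C²)*6)*C = (6*C + 6*C²)*C = C*(6*C + 6*C²))
(S(W(5*6), 7) + 64)² = ((7 - 6*(5*6)²*(1 + 5*6)) + 64)² = ((7 - 6*30²*(1 + 30)) + 64)² = ((7 - 6*900*31) + 64)² = ((7 - 1*167400) + 64)² = ((7 - 167400) + 64)² = (-167393 + 64)² = (-167329)² = 27998994241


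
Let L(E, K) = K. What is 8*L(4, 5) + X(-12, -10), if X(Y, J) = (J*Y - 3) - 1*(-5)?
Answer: 162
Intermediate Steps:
X(Y, J) = 2 + J*Y (X(Y, J) = (-3 + J*Y) + 5 = 2 + J*Y)
8*L(4, 5) + X(-12, -10) = 8*5 + (2 - 10*(-12)) = 40 + (2 + 120) = 40 + 122 = 162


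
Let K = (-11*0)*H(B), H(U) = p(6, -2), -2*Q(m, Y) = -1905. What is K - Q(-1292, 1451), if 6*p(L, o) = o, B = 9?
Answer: -1905/2 ≈ -952.50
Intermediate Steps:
p(L, o) = o/6
Q(m, Y) = 1905/2 (Q(m, Y) = -½*(-1905) = 1905/2)
H(U) = -⅓ (H(U) = (⅙)*(-2) = -⅓)
K = 0 (K = -11*0*(-⅓) = 0*(-⅓) = 0)
K - Q(-1292, 1451) = 0 - 1*1905/2 = 0 - 1905/2 = -1905/2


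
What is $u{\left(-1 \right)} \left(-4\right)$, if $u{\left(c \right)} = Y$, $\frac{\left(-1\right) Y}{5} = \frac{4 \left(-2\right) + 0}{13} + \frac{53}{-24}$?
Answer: $- \frac{4405}{78} \approx -56.474$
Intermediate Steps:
$Y = \frac{4405}{312}$ ($Y = - 5 \left(\frac{4 \left(-2\right) + 0}{13} + \frac{53}{-24}\right) = - 5 \left(\left(-8 + 0\right) \frac{1}{13} + 53 \left(- \frac{1}{24}\right)\right) = - 5 \left(\left(-8\right) \frac{1}{13} - \frac{53}{24}\right) = - 5 \left(- \frac{8}{13} - \frac{53}{24}\right) = \left(-5\right) \left(- \frac{881}{312}\right) = \frac{4405}{312} \approx 14.119$)
$u{\left(c \right)} = \frac{4405}{312}$
$u{\left(-1 \right)} \left(-4\right) = \frac{4405}{312} \left(-4\right) = - \frac{4405}{78}$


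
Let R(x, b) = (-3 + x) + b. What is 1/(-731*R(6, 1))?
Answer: -1/2924 ≈ -0.00034200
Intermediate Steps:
R(x, b) = -3 + b + x
1/(-731*R(6, 1)) = 1/(-731*(-3 + 1 + 6)) = 1/(-731*4) = 1/(-2924) = -1/2924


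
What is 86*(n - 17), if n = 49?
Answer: 2752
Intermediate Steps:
86*(n - 17) = 86*(49 - 17) = 86*32 = 2752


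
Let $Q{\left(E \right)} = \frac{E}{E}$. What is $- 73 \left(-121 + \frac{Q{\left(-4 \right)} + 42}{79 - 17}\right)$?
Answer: $\frac{544507}{62} \approx 8782.4$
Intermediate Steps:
$Q{\left(E \right)} = 1$
$- 73 \left(-121 + \frac{Q{\left(-4 \right)} + 42}{79 - 17}\right) = - 73 \left(-121 + \frac{1 + 42}{79 - 17}\right) = - 73 \left(-121 + \frac{43}{62}\right) = \left(-73\right) \left(- \frac{7459}{62}\right) = \frac{544507}{62}$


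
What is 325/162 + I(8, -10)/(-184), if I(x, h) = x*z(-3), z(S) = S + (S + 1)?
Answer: 8285/3726 ≈ 2.2236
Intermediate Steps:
z(S) = 1 + 2*S (z(S) = S + (1 + S) = 1 + 2*S)
I(x, h) = -5*x (I(x, h) = x*(1 + 2*(-3)) = x*(1 - 6) = x*(-5) = -5*x)
325/162 + I(8, -10)/(-184) = 325/162 - 5*8/(-184) = 325*(1/162) - 40*(-1/184) = 325/162 + 5/23 = 8285/3726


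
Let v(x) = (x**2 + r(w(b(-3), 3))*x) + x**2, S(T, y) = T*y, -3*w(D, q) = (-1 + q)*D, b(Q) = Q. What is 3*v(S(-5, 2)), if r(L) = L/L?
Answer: 570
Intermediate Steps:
w(D, q) = -D*(-1 + q)/3 (w(D, q) = -(-1 + q)*D/3 = -D*(-1 + q)/3)
r(L) = 1
v(x) = x + 2*x**2 (v(x) = (x**2 + 1*x) + x**2 = (x**2 + x) + x**2 = (x + x**2) + x**2 = x + 2*x**2)
3*v(S(-5, 2)) = 3*((-5*2)*(1 + 2*(-5*2))) = 3*(-10*(1 + 2*(-10))) = 3*(-10*(1 - 20)) = 3*(-10*(-19)) = 3*190 = 570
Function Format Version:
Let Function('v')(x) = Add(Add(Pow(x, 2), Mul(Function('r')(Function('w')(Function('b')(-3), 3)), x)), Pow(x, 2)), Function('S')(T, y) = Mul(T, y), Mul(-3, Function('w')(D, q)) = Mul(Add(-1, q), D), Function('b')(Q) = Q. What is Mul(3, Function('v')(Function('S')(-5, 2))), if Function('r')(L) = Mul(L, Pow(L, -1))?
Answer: 570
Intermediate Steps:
Function('w')(D, q) = Mul(Rational(-1, 3), D, Add(-1, q)) (Function('w')(D, q) = Mul(Rational(-1, 3), Mul(Add(-1, q), D)) = Mul(Rational(-1, 3), Mul(D, Add(-1, q))) = Mul(Rational(-1, 3), D, Add(-1, q)))
Function('r')(L) = 1
Function('v')(x) = Add(x, Mul(2, Pow(x, 2))) (Function('v')(x) = Add(Add(Pow(x, 2), Mul(1, x)), Pow(x, 2)) = Add(Add(Pow(x, 2), x), Pow(x, 2)) = Add(Add(x, Pow(x, 2)), Pow(x, 2)) = Add(x, Mul(2, Pow(x, 2))))
Mul(3, Function('v')(Function('S')(-5, 2))) = Mul(3, Mul(Mul(-5, 2), Add(1, Mul(2, Mul(-5, 2))))) = Mul(3, Mul(-10, Add(1, Mul(2, -10)))) = Mul(3, Mul(-10, Add(1, -20))) = Mul(3, Mul(-10, -19)) = Mul(3, 190) = 570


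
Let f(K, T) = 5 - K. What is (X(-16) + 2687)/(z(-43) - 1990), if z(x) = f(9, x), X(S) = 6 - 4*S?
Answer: -2757/1994 ≈ -1.3826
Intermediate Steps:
z(x) = -4 (z(x) = 5 - 1*9 = 5 - 9 = -4)
(X(-16) + 2687)/(z(-43) - 1990) = ((6 - 4*(-16)) + 2687)/(-4 - 1990) = ((6 + 64) + 2687)/(-1994) = (70 + 2687)*(-1/1994) = 2757*(-1/1994) = -2757/1994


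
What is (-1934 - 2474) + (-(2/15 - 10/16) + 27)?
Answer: -525661/120 ≈ -4380.5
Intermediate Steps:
(-1934 - 2474) + (-(2/15 - 10/16) + 27) = -4408 + (-(2*(1/15) - 10*1/16) + 27) = -4408 + (-(2/15 - 5/8) + 27) = -4408 + (-1*(-59/120) + 27) = -4408 + (59/120 + 27) = -4408 + 3299/120 = -525661/120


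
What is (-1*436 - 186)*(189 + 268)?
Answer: -284254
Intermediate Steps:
(-1*436 - 186)*(189 + 268) = (-436 - 186)*457 = -622*457 = -284254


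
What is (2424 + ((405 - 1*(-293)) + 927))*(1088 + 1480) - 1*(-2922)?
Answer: 10400754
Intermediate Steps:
(2424 + ((405 - 1*(-293)) + 927))*(1088 + 1480) - 1*(-2922) = (2424 + ((405 + 293) + 927))*2568 + 2922 = (2424 + (698 + 927))*2568 + 2922 = (2424 + 1625)*2568 + 2922 = 4049*2568 + 2922 = 10397832 + 2922 = 10400754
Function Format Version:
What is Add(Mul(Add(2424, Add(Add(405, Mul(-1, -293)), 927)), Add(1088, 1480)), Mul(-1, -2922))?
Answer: 10400754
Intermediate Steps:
Add(Mul(Add(2424, Add(Add(405, Mul(-1, -293)), 927)), Add(1088, 1480)), Mul(-1, -2922)) = Add(Mul(Add(2424, Add(Add(405, 293), 927)), 2568), 2922) = Add(Mul(Add(2424, Add(698, 927)), 2568), 2922) = Add(Mul(Add(2424, 1625), 2568), 2922) = Add(Mul(4049, 2568), 2922) = Add(10397832, 2922) = 10400754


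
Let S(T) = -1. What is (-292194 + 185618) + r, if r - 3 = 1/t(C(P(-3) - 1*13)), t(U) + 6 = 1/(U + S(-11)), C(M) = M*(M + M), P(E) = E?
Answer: -326646756/3065 ≈ -1.0657e+5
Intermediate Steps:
C(M) = 2*M² (C(M) = M*(2*M) = 2*M²)
t(U) = -6 + 1/(-1 + U) (t(U) = -6 + 1/(U - 1) = -6 + 1/(-1 + U))
r = 8684/3065 (r = 3 + 1/((7 - 12*(-3 - 1*13)²)/(-1 + 2*(-3 - 1*13)²)) = 3 + 1/((7 - 12*(-3 - 13)²)/(-1 + 2*(-3 - 13)²)) = 3 + 1/((7 - 12*(-16)²)/(-1 + 2*(-16)²)) = 3 + 1/((7 - 12*256)/(-1 + 2*256)) = 3 + 1/((7 - 6*512)/(-1 + 512)) = 3 + 1/((7 - 3072)/511) = 3 + 1/((1/511)*(-3065)) = 3 + 1/(-3065/511) = 3 - 511/3065 = 8684/3065 ≈ 2.8333)
(-292194 + 185618) + r = (-292194 + 185618) + 8684/3065 = -106576 + 8684/3065 = -326646756/3065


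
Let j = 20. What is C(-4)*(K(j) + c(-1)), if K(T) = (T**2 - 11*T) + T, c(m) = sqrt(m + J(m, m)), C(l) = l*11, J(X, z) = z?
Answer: -8800 - 44*I*sqrt(2) ≈ -8800.0 - 62.225*I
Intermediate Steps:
C(l) = 11*l
c(m) = sqrt(2)*sqrt(m) (c(m) = sqrt(m + m) = sqrt(2*m) = sqrt(2)*sqrt(m))
K(T) = T**2 - 10*T
C(-4)*(K(j) + c(-1)) = (11*(-4))*(20*(-10 + 20) + sqrt(2)*sqrt(-1)) = -44*(20*10 + sqrt(2)*I) = -44*(200 + I*sqrt(2)) = -8800 - 44*I*sqrt(2)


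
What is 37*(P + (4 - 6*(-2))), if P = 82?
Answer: 3626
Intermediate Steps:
37*(P + (4 - 6*(-2))) = 37*(82 + (4 - 6*(-2))) = 37*(82 + (4 + 12)) = 37*(82 + 16) = 37*98 = 3626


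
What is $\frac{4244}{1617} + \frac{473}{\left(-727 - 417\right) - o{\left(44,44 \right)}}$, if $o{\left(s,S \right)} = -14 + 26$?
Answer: $\frac{4141223}{1869252} \approx 2.2154$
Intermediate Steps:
$o{\left(s,S \right)} = 12$
$\frac{4244}{1617} + \frac{473}{\left(-727 - 417\right) - o{\left(44,44 \right)}} = \frac{4244}{1617} + \frac{473}{\left(-727 - 417\right) - 12} = 4244 \cdot \frac{1}{1617} + \frac{473}{\left(-727 - 417\right) - 12} = \frac{4244}{1617} + \frac{473}{-1144 - 12} = \frac{4244}{1617} + \frac{473}{-1156} = \frac{4244}{1617} + 473 \left(- \frac{1}{1156}\right) = \frac{4244}{1617} - \frac{473}{1156} = \frac{4141223}{1869252}$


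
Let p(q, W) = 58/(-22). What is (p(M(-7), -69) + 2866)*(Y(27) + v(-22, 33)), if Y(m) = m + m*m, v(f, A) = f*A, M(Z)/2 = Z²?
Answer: 944910/11 ≈ 85901.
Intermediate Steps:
M(Z) = 2*Z²
p(q, W) = -29/11 (p(q, W) = 58*(-1/22) = -29/11)
v(f, A) = A*f
Y(m) = m + m²
(p(M(-7), -69) + 2866)*(Y(27) + v(-22, 33)) = (-29/11 + 2866)*(27*(1 + 27) + 33*(-22)) = 31497*(27*28 - 726)/11 = 31497*(756 - 726)/11 = (31497/11)*30 = 944910/11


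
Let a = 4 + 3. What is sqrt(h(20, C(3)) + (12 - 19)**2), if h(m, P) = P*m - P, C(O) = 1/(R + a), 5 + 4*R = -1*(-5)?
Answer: sqrt(2534)/7 ≈ 7.1913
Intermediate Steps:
a = 7
R = 0 (R = -5/4 + (-1*(-5))/4 = -5/4 + (1/4)*5 = -5/4 + 5/4 = 0)
C(O) = 1/7 (C(O) = 1/(0 + 7) = 1/7)
h(m, P) = -P + P*m
sqrt(h(20, C(3)) + (12 - 19)**2) = sqrt((-1 + 20)/7 + (12 - 19)**2) = sqrt((1/7)*19 + (-7)**2) = sqrt(19/7 + 49) = sqrt(362/7) = sqrt(2534)/7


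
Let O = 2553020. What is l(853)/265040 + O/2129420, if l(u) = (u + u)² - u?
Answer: 343618832633/28219073840 ≈ 12.177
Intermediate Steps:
l(u) = -u + 4*u² (l(u) = (2*u)² - u = 4*u² - u = -u + 4*u²)
l(853)/265040 + O/2129420 = (853*(-1 + 4*853))/265040 + 2553020/2129420 = (853*(-1 + 3412))*(1/265040) + 2553020*(1/2129420) = (853*3411)*(1/265040) + 127651/106471 = 2909583*(1/265040) + 127651/106471 = 2909583/265040 + 127651/106471 = 343618832633/28219073840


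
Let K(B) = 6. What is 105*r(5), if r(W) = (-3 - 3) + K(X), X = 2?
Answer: 0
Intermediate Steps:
r(W) = 0 (r(W) = (-3 - 3) + 6 = -6 + 6 = 0)
105*r(5) = 105*0 = 0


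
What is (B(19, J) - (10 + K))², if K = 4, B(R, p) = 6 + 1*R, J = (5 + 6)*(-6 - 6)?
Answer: 121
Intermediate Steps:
J = -132 (J = 11*(-12) = -132)
B(R, p) = 6 + R
(B(19, J) - (10 + K))² = ((6 + 19) - (10 + 4))² = (25 - 1*14)² = (25 - 14)² = 11² = 121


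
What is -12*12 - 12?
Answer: -156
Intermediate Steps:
-12*12 - 12 = -144 - 12 = -156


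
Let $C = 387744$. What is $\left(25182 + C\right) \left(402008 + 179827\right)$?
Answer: $240254799210$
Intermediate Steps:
$\left(25182 + C\right) \left(402008 + 179827\right) = \left(25182 + 387744\right) \left(402008 + 179827\right) = 412926 \cdot 581835 = 240254799210$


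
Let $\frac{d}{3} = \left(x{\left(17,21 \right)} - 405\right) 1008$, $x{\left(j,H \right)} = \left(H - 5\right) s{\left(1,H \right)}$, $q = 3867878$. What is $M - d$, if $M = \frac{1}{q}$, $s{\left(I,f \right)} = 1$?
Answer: $\frac{4549924135009}{3867878} \approx 1.1763 \cdot 10^{6}$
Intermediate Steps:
$x{\left(j,H \right)} = -5 + H$ ($x{\left(j,H \right)} = \left(H - 5\right) 1 = \left(-5 + H\right) 1 = -5 + H$)
$M = \frac{1}{3867878} \approx 2.5854 \cdot 10^{-7}$
$d = -1176336$ ($d = 3 \left(\left(-5 + 21\right) - 405\right) 1008 = 3 \left(16 - 405\right) 1008 = 3 \left(\left(-389\right) 1008\right) = 3 \left(-392112\right) = -1176336$)
$M - d = \frac{1}{3867878} - -1176336 = \frac{1}{3867878} + 1176336 = \frac{4549924135009}{3867878}$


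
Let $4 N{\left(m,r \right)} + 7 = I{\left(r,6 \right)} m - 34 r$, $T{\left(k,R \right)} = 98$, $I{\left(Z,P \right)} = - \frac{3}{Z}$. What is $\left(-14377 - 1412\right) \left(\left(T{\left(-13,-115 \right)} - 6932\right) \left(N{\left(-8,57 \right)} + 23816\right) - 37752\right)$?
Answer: $\frac{5035869431019}{2} \approx 2.5179 \cdot 10^{12}$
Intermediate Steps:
$N{\left(m,r \right)} = - \frac{7}{4} - \frac{17 r}{2} - \frac{3 m}{4 r}$ ($N{\left(m,r \right)} = - \frac{7}{4} + \frac{- \frac{3}{r} m - 34 r}{4} = - \frac{7}{4} + \frac{- \frac{3 m}{r} - 34 r}{4} = - \frac{7}{4} + \frac{- 34 r - \frac{3 m}{r}}{4} = - \frac{7}{4} - \left(\frac{17 r}{2} + \frac{3 m}{4 r}\right) = - \frac{7}{4} - \frac{17 r}{2} - \frac{3 m}{4 r}$)
$\left(-14377 - 1412\right) \left(\left(T{\left(-13,-115 \right)} - 6932\right) \left(N{\left(-8,57 \right)} + 23816\right) - 37752\right) = \left(-14377 - 1412\right) \left(\left(98 - 6932\right) \left(\frac{\left(-3\right) \left(-8\right) + 57 \left(-7 - 1938\right)}{4 \cdot 57} + 23816\right) - 37752\right) = - 15789 \left(- 6834 \left(\frac{1}{4} \cdot \frac{1}{57} \left(24 + 57 \left(-7 - 1938\right)\right) + 23816\right) - 37752\right) = - 15789 \left(- 6834 \left(\frac{1}{4} \cdot \frac{1}{57} \left(24 + 57 \left(-1945\right)\right) + 23816\right) - 37752\right) = - 15789 \left(- 6834 \left(\frac{1}{4} \cdot \frac{1}{57} \left(24 - 110865\right) + 23816\right) - 37752\right) = - 15789 \left(- 6834 \left(\frac{1}{4} \cdot \frac{1}{57} \left(-110841\right) + 23816\right) - 37752\right) = - 15789 \left(- 6834 \left(- \frac{36947}{76} + 23816\right) - 37752\right) = - 15789 \left(\left(-6834\right) \frac{1773069}{76} - 37752\right) = - 15789 \left(- \frac{6058576773}{38} - 37752\right) = \left(-15789\right) \left(- \frac{6060011349}{38}\right) = \frac{5035869431019}{2}$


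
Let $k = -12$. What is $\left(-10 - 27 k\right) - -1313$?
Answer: $1627$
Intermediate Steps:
$\left(-10 - 27 k\right) - -1313 = \left(-10 - -324\right) - -1313 = \left(-10 + 324\right) + 1313 = 314 + 1313 = 1627$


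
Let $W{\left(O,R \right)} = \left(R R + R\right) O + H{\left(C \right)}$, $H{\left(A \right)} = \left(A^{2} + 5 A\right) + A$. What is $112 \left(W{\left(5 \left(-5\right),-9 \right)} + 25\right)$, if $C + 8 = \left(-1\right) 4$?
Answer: $-190736$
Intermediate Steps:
$C = -12$ ($C = -8 - 4 = -12$)
$H{\left(A \right)} = A^{2} + 6 A$
$W{\left(O,R \right)} = 72 + O \left(R + R^{2}\right)$ ($W{\left(O,R \right)} = \left(R R + R\right) O - 12 \left(6 - 12\right) = \left(R^{2} + R\right) O - -72 = \left(R + R^{2}\right) O + 72 = O \left(R + R^{2}\right) + 72 = 72 + O \left(R + R^{2}\right)$)
$112 \left(W{\left(5 \left(-5\right),-9 \right)} + 25\right) = 112 \left(\left(72 + 5 \left(-5\right) \left(-9\right) + 5 \left(-5\right) \left(-9\right)^{2}\right) + 25\right) = 112 \left(\left(72 - -225 - 2025\right) + 25\right) = 112 \left(\left(72 + 225 - 2025\right) + 25\right) = 112 \left(-1728 + 25\right) = 112 \left(-1703\right) = -190736$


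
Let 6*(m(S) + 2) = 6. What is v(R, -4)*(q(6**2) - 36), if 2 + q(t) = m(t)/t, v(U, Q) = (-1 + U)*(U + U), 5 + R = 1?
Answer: -13690/9 ≈ -1521.1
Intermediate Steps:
R = -4 (R = -5 + 1 = -4)
m(S) = -1 (m(S) = -2 + (1/6)*6 = -2 + 1 = -1)
v(U, Q) = 2*U*(-1 + U) (v(U, Q) = (-1 + U)*(2*U) = 2*U*(-1 + U))
q(t) = -2 - 1/t
v(R, -4)*(q(6**2) - 36) = (2*(-4)*(-1 - 4))*((-2 - 1/(6**2)) - 36) = (2*(-4)*(-5))*((-2 - 1/36) - 36) = 40*((-2 - 1*1/36) - 36) = 40*((-2 - 1/36) - 36) = 40*(-73/36 - 36) = 40*(-1369/36) = -13690/9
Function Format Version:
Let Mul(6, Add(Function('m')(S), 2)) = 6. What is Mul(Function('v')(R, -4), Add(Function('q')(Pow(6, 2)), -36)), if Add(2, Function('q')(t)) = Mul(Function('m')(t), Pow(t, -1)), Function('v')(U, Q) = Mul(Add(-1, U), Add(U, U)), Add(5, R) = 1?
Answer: Rational(-13690, 9) ≈ -1521.1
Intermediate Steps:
R = -4 (R = Add(-5, 1) = -4)
Function('m')(S) = -1 (Function('m')(S) = Add(-2, Mul(Rational(1, 6), 6)) = Add(-2, 1) = -1)
Function('v')(U, Q) = Mul(2, U, Add(-1, U)) (Function('v')(U, Q) = Mul(Add(-1, U), Mul(2, U)) = Mul(2, U, Add(-1, U)))
Function('q')(t) = Add(-2, Mul(-1, Pow(t, -1)))
Mul(Function('v')(R, -4), Add(Function('q')(Pow(6, 2)), -36)) = Mul(Mul(2, -4, Add(-1, -4)), Add(Add(-2, Mul(-1, Pow(Pow(6, 2), -1))), -36)) = Mul(Mul(2, -4, -5), Add(Add(-2, Mul(-1, Pow(36, -1))), -36)) = Mul(40, Add(Add(-2, Mul(-1, Rational(1, 36))), -36)) = Mul(40, Add(Add(-2, Rational(-1, 36)), -36)) = Mul(40, Add(Rational(-73, 36), -36)) = Mul(40, Rational(-1369, 36)) = Rational(-13690, 9)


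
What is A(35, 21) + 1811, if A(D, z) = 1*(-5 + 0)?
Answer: 1806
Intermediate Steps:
A(D, z) = -5 (A(D, z) = 1*(-5) = -5)
A(35, 21) + 1811 = -5 + 1811 = 1806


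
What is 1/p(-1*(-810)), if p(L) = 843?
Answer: 1/843 ≈ 0.0011862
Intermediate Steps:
1/p(-1*(-810)) = 1/843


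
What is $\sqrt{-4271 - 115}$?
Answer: $i \sqrt{4386} \approx 66.227 i$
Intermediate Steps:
$\sqrt{-4271 - 115} = \sqrt{-4386} = i \sqrt{4386}$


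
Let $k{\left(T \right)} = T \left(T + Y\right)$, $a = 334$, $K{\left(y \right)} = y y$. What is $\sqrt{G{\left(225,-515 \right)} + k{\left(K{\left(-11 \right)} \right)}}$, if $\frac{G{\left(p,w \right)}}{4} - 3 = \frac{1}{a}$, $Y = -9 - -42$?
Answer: $\frac{2 \sqrt{130004657}}{167} \approx 136.55$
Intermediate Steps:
$K{\left(y \right)} = y^{2}$
$Y = 33$ ($Y = -9 + 42 = 33$)
$k{\left(T \right)} = T \left(33 + T\right)$ ($k{\left(T \right)} = T \left(T + 33\right) = T \left(33 + T\right)$)
$G{\left(p,w \right)} = \frac{2006}{167}$ ($G{\left(p,w \right)} = 12 + \frac{4}{334} = 12 + 4 \cdot \frac{1}{334} = 12 + \frac{2}{167} = \frac{2006}{167}$)
$\sqrt{G{\left(225,-515 \right)} + k{\left(K{\left(-11 \right)} \right)}} = \sqrt{\frac{2006}{167} + \left(-11\right)^{2} \left(33 + \left(-11\right)^{2}\right)} = \sqrt{\frac{2006}{167} + 121 \left(33 + 121\right)} = \sqrt{\frac{2006}{167} + 121 \cdot 154} = \sqrt{\frac{2006}{167} + 18634} = \sqrt{\frac{3113884}{167}} = \frac{2 \sqrt{130004657}}{167}$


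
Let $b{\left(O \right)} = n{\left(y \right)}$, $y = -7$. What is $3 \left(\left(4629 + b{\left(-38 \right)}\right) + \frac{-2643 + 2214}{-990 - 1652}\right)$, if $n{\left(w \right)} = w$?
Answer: $\frac{36635259}{2642} \approx 13866.0$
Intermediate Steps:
$b{\left(O \right)} = -7$
$3 \left(\left(4629 + b{\left(-38 \right)}\right) + \frac{-2643 + 2214}{-990 - 1652}\right) = 3 \left(\left(4629 - 7\right) + \frac{-2643 + 2214}{-990 - 1652}\right) = 3 \left(4622 - \frac{429}{-2642}\right) = 3 \left(4622 - - \frac{429}{2642}\right) = 3 \left(4622 + \frac{429}{2642}\right) = 3 \cdot \frac{12211753}{2642} = \frac{36635259}{2642}$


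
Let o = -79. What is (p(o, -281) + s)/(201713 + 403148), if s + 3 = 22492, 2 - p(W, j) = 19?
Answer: 22472/604861 ≈ 0.037152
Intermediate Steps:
p(W, j) = -17 (p(W, j) = 2 - 1*19 = 2 - 19 = -17)
s = 22489 (s = -3 + 22492 = 22489)
(p(o, -281) + s)/(201713 + 403148) = (-17 + 22489)/(201713 + 403148) = 22472/604861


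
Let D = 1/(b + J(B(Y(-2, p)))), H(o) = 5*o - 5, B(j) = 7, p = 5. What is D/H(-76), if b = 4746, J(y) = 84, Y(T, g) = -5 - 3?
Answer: -1/1859550 ≈ -5.3776e-7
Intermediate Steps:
Y(T, g) = -8
H(o) = -5 + 5*o
D = 1/4830 (D = 1/(4746 + 84) = 1/4830 ≈ 0.00020704)
D/H(-76) = 1/(4830*(-5 + 5*(-76))) = 1/(4830*(-5 - 380)) = (1/4830)/(-385) = (1/4830)*(-1/385) = -1/1859550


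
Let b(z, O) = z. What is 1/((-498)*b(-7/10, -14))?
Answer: 5/1743 ≈ 0.0028686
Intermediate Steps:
1/((-498)*b(-7/10, -14)) = 1/((-498)*((-7/10))) = -1/(498*((-7*1/10))) = -1/(498*(-7/10)) = -1/498*(-10/7) = 5/1743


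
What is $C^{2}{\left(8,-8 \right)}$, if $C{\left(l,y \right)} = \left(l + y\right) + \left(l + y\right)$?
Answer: $0$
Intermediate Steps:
$C{\left(l,y \right)} = 2 l + 2 y$
$C^{2}{\left(8,-8 \right)} = \left(2 \cdot 8 + 2 \left(-8\right)\right)^{2} = \left(16 - 16\right)^{2} = 0^{2} = 0$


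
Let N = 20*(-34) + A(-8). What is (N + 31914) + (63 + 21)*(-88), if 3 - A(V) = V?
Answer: 23853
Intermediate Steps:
A(V) = 3 - V
N = -669 (N = 20*(-34) + (3 - 1*(-8)) = -680 + (3 + 8) = -680 + 11 = -669)
(N + 31914) + (63 + 21)*(-88) = (-669 + 31914) + (63 + 21)*(-88) = 31245 + 84*(-88) = 31245 - 7392 = 23853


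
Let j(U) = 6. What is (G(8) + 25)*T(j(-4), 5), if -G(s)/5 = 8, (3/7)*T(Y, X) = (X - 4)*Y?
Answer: -210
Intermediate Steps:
T(Y, X) = 7*Y*(-4 + X)/3 (T(Y, X) = 7*((X - 4)*Y)/3 = 7*((-4 + X)*Y)/3 = 7*(Y*(-4 + X))/3 = 7*Y*(-4 + X)/3)
G(s) = -40 (G(s) = -5*8 = -40)
(G(8) + 25)*T(j(-4), 5) = (-40 + 25)*((7/3)*6*(-4 + 5)) = -35*6 = -15*14 = -210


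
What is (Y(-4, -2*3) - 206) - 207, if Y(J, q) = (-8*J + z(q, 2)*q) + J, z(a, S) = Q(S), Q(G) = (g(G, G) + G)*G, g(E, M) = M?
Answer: -433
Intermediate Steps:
Q(G) = 2*G² (Q(G) = (G + G)*G = (2*G)*G = 2*G²)
z(a, S) = 2*S²
Y(J, q) = -7*J + 8*q (Y(J, q) = (-8*J + (2*2²)*q) + J = (-8*J + (2*4)*q) + J = (-8*J + 8*q) + J = -7*J + 8*q)
(Y(-4, -2*3) - 206) - 207 = ((-7*(-4) + 8*(-2*3)) - 206) - 207 = ((28 + 8*(-6)) - 206) - 207 = ((28 - 48) - 206) - 207 = (-20 - 206) - 207 = -226 - 207 = -433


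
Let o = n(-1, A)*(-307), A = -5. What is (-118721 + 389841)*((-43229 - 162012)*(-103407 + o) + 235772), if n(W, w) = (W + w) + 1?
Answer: 5668725242034880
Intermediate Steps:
n(W, w) = 1 + W + w
o = 1535 (o = (1 - 1 - 5)*(-307) = -5*(-307) = 1535)
(-118721 + 389841)*((-43229 - 162012)*(-103407 + o) + 235772) = (-118721 + 389841)*((-43229 - 162012)*(-103407 + 1535) + 235772) = 271120*(-205241*(-101872) + 235772) = 271120*(20908311152 + 235772) = 271120*20908546924 = 5668725242034880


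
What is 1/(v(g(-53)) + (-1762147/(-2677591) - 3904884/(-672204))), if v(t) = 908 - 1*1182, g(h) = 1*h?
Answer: -4838406937/1294432628382 ≈ -0.0037379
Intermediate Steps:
g(h) = h
v(t) = -274 (v(t) = 908 - 1182 = -274)
1/(v(g(-53)) + (-1762147/(-2677591) - 3904884/(-672204))) = 1/(-274 + (-1762147/(-2677591) - 3904884/(-672204))) = 1/(-274 + (-1762147*(-1/2677591) - 3904884*(-1/672204))) = 1/(-274 + (1762147/2677591 + 10497/1807)) = 1/(-274 + 31290872356/4838406937) = 1/(-1294432628382/4838406937) = -4838406937/1294432628382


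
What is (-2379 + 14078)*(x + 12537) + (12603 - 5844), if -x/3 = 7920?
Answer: -131291118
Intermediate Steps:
x = -23760 (x = -3*7920 = -23760)
(-2379 + 14078)*(x + 12537) + (12603 - 5844) = (-2379 + 14078)*(-23760 + 12537) + (12603 - 5844) = 11699*(-11223) + 6759 = -131297877 + 6759 = -131291118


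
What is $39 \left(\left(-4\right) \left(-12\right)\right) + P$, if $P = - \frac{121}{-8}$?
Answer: $\frac{15097}{8} \approx 1887.1$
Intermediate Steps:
$P = \frac{121}{8}$ ($P = - \frac{121 \left(-1\right)}{8} = \left(-1\right) \left(- \frac{121}{8}\right) = \frac{121}{8} \approx 15.125$)
$39 \left(\left(-4\right) \left(-12\right)\right) + P = 39 \left(\left(-4\right) \left(-12\right)\right) + \frac{121}{8} = 39 \cdot 48 + \frac{121}{8} = 1872 + \frac{121}{8} = \frac{15097}{8}$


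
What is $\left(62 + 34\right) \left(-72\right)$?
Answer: $-6912$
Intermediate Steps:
$\left(62 + 34\right) \left(-72\right) = 96 \left(-72\right) = -6912$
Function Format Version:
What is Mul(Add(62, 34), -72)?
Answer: -6912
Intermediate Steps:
Mul(Add(62, 34), -72) = Mul(96, -72) = -6912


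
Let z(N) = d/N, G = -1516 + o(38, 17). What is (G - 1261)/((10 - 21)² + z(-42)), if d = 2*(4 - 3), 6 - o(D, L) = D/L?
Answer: -198009/8636 ≈ -22.928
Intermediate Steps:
o(D, L) = 6 - D/L
d = 2 (d = 2*1 = 2)
G = -25708/17 (G = -1516 + (6 - 1*38/17) = -1516 + (6 - 1*38*1/17) = -1516 + (6 - 38/17) = -1516 + 64/17 = -25708/17 ≈ -1512.2)
z(N) = 2/N
(G - 1261)/((10 - 21)² + z(-42)) = (-25708/17 - 1261)/((10 - 21)² + 2/(-42)) = -47145/(17*((-11)² + 2*(-1/42))) = -47145/(17*(121 - 1/21)) = -47145/(17*2540/21) = -47145/17*21/2540 = -198009/8636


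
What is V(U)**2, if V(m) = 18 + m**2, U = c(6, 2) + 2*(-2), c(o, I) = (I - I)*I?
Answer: 1156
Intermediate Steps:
c(o, I) = 0 (c(o, I) = 0*I = 0)
U = -4 (U = 0 + 2*(-2) = 0 - 4 = -4)
V(U)**2 = (18 + (-4)**2)**2 = (18 + 16)**2 = 34**2 = 1156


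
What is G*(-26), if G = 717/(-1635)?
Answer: 6214/545 ≈ 11.402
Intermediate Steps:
G = -239/545 (G = 717*(-1/1635) = -239/545 ≈ -0.43853)
G*(-26) = -239/545*(-26) = 6214/545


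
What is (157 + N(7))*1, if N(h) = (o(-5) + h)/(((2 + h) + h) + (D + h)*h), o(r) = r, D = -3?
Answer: 3455/22 ≈ 157.05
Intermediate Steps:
N(h) = (-5 + h)/(2 + 2*h + h*(-3 + h)) (N(h) = (-5 + h)/(((2 + h) + h) + (-3 + h)*h) = (-5 + h)/((2 + 2*h) + h*(-3 + h)) = (-5 + h)/(2 + 2*h + h*(-3 + h)))
(157 + N(7))*1 = (157 + (-5 + 7)/(2 + 7² - 1*7))*1 = (157 + 2/(2 + 49 - 7))*1 = (157 + 2/44)*1 = (157 + (1/44)*2)*1 = (157 + 1/22)*1 = (3455/22)*1 = 3455/22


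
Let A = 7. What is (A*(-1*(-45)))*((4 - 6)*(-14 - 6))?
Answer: 12600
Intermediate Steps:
(A*(-1*(-45)))*((4 - 6)*(-14 - 6)) = (7*(-1*(-45)))*((4 - 6)*(-14 - 6)) = (7*45)*(-2*(-20)) = 315*40 = 12600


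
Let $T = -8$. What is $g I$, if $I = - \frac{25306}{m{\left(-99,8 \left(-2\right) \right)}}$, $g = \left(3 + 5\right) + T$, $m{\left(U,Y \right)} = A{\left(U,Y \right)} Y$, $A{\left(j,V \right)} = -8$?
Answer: $0$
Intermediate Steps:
$m{\left(U,Y \right)} = - 8 Y$
$g = 0$ ($g = \left(3 + 5\right) - 8 = 8 - 8 = 0$)
$I = - \frac{12653}{64}$ ($I = - \frac{25306}{\left(-8\right) 8 \left(-2\right)} = - \frac{25306}{\left(-8\right) \left(-16\right)} = - \frac{25306}{128} = \left(-25306\right) \frac{1}{128} = - \frac{12653}{64} \approx -197.7$)
$g I = 0 \left(- \frac{12653}{64}\right) = 0$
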